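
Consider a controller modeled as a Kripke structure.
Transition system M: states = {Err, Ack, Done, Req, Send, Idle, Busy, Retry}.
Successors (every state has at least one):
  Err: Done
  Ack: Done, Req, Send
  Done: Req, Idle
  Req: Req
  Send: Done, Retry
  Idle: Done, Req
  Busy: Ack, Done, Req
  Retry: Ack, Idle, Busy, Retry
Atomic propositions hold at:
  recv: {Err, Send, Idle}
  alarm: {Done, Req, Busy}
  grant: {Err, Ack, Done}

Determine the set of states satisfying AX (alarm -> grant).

{Err, Send}

Sat(alarm -> grant) = {Err, Ack, Done, Send, Idle, Retry}
Sat(AX (alarm -> grant)) = {s : every successor in {Err, Ack, Done, Send, Idle, Retry}} = {Err, Send}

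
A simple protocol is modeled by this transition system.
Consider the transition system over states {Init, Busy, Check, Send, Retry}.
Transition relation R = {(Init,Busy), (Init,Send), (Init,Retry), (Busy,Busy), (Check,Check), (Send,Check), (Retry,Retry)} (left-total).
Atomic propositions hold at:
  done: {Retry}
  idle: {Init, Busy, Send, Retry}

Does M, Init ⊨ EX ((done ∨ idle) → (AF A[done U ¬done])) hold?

Yes

Sat(done ∨ idle) = {Init, Busy, Send, Retry}
Sat(¬done) = {Init, Busy, Check, Send}
A[done U ¬done]: least fixpoint, start Z0 = Sat(¬done) = {Init, Busy, Check, Send}, add states in Sat(done) with every successor in Z. Already a fixed point.
Sat(A[done U ¬done]) = {Init, Busy, Check, Send}
AF A[done U ¬done]: least fixpoint, start Z0 = {Init, Busy, Check, Send}, add states with every successor in Z. Already a fixed point.
Sat(AF A[done U ¬done]) = {Init, Busy, Check, Send}
Sat((done ∨ idle) → (AF A[done U ¬done])) = {Init, Busy, Check, Send}
Sat(EX ((done ∨ idle) → (AF A[done U ¬done]))) = {s : some successor in {Init, Busy, Check, Send}} = {Init, Busy, Check, Send}
Init ∈ Sat(EX ((done ∨ idle) → (AF A[done U ¬done]))) = {Init, Busy, Check, Send}, so the formula holds at Init.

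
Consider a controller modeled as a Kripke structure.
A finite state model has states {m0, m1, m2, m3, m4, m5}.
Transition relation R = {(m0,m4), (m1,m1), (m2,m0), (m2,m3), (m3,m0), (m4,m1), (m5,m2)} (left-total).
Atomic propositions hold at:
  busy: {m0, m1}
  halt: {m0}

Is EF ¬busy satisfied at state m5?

Sat(¬busy) = {m2, m3, m4, m5}
EF ¬busy: least fixpoint, start Z0 = {m2, m3, m4, m5}, add states with some successor in Z. Z1 = {m0, m2, m3, m4, m5}; fixed.
Sat(EF ¬busy) = {m0, m2, m3, m4, m5}
m5 ∈ Sat(EF ¬busy) = {m0, m2, m3, m4, m5}, so the formula holds at m5.

Yes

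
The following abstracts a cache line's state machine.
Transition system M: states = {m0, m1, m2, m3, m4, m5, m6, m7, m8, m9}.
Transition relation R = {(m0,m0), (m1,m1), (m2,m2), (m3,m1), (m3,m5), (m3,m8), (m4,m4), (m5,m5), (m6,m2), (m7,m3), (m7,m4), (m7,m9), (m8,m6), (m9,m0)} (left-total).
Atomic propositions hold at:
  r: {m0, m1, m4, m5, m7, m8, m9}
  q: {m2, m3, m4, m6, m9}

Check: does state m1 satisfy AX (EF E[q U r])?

E[q U r]: least fixpoint, start Z0 = Sat(r) = {m0, m1, m4, m5, m7, m8, m9}, add states in Sat(q) with some successor in Z. Z1 = {m0, m1, m3, m4, m5, m7, m8, m9}; fixed.
Sat(E[q U r]) = {m0, m1, m3, m4, m5, m7, m8, m9}
EF E[q U r]: least fixpoint, start Z0 = {m0, m1, m3, m4, m5, m7, m8, m9}, add states with some successor in Z. Already a fixed point.
Sat(EF E[q U r]) = {m0, m1, m3, m4, m5, m7, m8, m9}
Sat(AX (EF E[q U r])) = {s : every successor in {m0, m1, m3, m4, m5, m7, m8, m9}} = {m0, m1, m3, m4, m5, m7, m9}
m1 ∈ Sat(AX (EF E[q U r])) = {m0, m1, m3, m4, m5, m7, m9}, so the formula holds at m1.

Yes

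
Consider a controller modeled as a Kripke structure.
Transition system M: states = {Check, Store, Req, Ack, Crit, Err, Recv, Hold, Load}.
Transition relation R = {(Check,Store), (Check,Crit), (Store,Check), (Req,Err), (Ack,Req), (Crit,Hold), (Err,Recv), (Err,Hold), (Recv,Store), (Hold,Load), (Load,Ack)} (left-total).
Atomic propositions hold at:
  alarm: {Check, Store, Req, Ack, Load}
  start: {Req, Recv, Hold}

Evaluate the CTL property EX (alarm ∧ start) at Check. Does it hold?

Sat(alarm ∧ start) = {Req}
Sat(EX (alarm ∧ start)) = {s : some successor in {Req}} = {Ack}
Check ∉ Sat(EX (alarm ∧ start)) = {Ack}, so the formula does not hold at Check.

No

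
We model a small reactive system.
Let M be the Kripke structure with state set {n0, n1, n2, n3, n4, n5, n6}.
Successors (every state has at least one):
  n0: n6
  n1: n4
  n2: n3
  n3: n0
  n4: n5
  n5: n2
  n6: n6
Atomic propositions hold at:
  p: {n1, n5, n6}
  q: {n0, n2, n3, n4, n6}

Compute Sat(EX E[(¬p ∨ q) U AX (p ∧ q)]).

{n0, n2, n3, n5, n6}

Sat(¬p) = {n0, n2, n3, n4}
Sat(¬p ∨ q) = {n0, n2, n3, n4, n6}
Sat(p ∧ q) = {n6}
Sat(AX (p ∧ q)) = {s : every successor in {n6}} = {n0, n6}
E[(¬p ∨ q) U AX (p ∧ q)]: least fixpoint, start Z0 = Sat(AX (p ∧ q)) = {n0, n6}, add states in Sat(¬p ∨ q) with some successor in Z. Z1 = {n0, n3, n6}; Z2 = {n0, n2, n3, n6}; fixed.
Sat(E[(¬p ∨ q) U AX (p ∧ q)]) = {n0, n2, n3, n6}
Sat(EX E[(¬p ∨ q) U AX (p ∧ q)]) = {s : some successor in {n0, n2, n3, n6}} = {n0, n2, n3, n5, n6}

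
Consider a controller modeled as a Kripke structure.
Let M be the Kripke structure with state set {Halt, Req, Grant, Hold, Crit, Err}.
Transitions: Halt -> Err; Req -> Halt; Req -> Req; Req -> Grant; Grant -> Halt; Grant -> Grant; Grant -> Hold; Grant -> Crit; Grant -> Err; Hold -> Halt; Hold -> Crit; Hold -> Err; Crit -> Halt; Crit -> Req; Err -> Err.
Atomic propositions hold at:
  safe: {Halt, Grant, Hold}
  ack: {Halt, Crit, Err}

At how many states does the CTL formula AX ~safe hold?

Sat(~safe) = {Req, Crit, Err}
Sat(AX ~safe) = {s : every successor in {Req, Crit, Err}} = {Halt, Err}
|Sat(AX ~safe)| = |{Halt, Err}| = 2.

2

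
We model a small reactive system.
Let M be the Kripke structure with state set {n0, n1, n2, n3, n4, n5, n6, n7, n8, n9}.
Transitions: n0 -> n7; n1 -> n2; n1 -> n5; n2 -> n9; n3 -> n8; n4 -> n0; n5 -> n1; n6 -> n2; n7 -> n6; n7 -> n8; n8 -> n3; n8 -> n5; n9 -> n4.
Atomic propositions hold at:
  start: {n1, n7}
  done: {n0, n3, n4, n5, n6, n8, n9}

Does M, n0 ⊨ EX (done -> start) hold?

Sat(done -> start) = {n1, n2, n7}
Sat(EX (done -> start)) = {s : some successor in {n1, n2, n7}} = {n0, n1, n5, n6}
n0 ∈ Sat(EX (done -> start)) = {n0, n1, n5, n6}, so the formula holds at n0.

Yes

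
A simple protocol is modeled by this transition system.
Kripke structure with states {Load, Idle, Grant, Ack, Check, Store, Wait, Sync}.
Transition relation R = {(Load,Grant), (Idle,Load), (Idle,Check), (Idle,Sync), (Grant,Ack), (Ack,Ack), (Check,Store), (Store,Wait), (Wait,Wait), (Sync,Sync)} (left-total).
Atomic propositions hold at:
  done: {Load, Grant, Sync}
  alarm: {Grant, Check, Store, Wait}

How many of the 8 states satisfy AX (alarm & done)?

Sat(alarm & done) = {Grant}
Sat(AX (alarm & done)) = {s : every successor in {Grant}} = {Load}
|Sat(AX (alarm & done))| = |{Load}| = 1.

1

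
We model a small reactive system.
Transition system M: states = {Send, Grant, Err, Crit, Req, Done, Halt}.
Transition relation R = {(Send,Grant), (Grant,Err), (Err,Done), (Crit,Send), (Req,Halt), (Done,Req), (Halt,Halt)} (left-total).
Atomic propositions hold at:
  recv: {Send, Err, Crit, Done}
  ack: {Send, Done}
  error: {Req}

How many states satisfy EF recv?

EF recv: least fixpoint, start Z0 = {Send, Err, Crit, Done}, add states with some successor in Z. Z1 = {Send, Grant, Err, Crit, Done}; fixed.
Sat(EF recv) = {Send, Grant, Err, Crit, Done}
|Sat(EF recv)| = |{Send, Grant, Err, Crit, Done}| = 5.

5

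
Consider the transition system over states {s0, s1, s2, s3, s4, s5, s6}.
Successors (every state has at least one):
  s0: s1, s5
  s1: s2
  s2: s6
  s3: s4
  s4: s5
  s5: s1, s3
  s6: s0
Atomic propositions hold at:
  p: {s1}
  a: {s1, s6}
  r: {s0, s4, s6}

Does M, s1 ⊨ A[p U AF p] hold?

AF p: least fixpoint, start Z0 = {s1}, add states with every successor in Z. Already a fixed point.
Sat(AF p) = {s1}
A[p U AF p]: least fixpoint, start Z0 = Sat(AF p) = {s1}, add states in Sat(p) with every successor in Z. Already a fixed point.
Sat(A[p U AF p]) = {s1}
s1 ∈ Sat(A[p U AF p]) = {s1}, so the formula holds at s1.

Yes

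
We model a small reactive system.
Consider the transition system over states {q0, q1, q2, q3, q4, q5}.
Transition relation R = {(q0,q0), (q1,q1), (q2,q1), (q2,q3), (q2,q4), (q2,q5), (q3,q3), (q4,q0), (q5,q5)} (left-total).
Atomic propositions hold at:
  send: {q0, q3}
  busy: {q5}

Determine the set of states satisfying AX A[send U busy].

A[send U busy]: least fixpoint, start Z0 = Sat(busy) = {q5}, add states in Sat(send) with every successor in Z. Already a fixed point.
Sat(A[send U busy]) = {q5}
Sat(AX A[send U busy]) = {s : every successor in {q5}} = {q5}

{q5}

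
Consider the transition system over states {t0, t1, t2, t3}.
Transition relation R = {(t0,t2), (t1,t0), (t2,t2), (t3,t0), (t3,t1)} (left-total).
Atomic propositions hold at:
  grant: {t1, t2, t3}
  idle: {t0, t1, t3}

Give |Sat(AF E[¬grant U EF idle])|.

3

Sat(¬grant) = {t0}
EF idle: least fixpoint, start Z0 = {t0, t1, t3}, add states with some successor in Z. Already a fixed point.
Sat(EF idle) = {t0, t1, t3}
E[¬grant U EF idle]: least fixpoint, start Z0 = Sat(EF idle) = {t0, t1, t3}, add states in Sat(¬grant) with some successor in Z. Already a fixed point.
Sat(E[¬grant U EF idle]) = {t0, t1, t3}
AF E[¬grant U EF idle]: least fixpoint, start Z0 = {t0, t1, t3}, add states with every successor in Z. Already a fixed point.
Sat(AF E[¬grant U EF idle]) = {t0, t1, t3}
|Sat(AF E[¬grant U EF idle])| = |{t0, t1, t3}| = 3.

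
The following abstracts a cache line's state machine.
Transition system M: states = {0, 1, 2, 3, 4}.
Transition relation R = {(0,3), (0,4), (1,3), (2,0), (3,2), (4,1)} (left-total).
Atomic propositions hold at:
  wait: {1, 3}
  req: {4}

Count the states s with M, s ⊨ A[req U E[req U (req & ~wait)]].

Sat(~wait) = {0, 2, 4}
Sat(req & ~wait) = {4}
E[req U (req & ~wait)]: least fixpoint, start Z0 = Sat((req & ~wait)) = {4}, add states in Sat(req) with some successor in Z. Already a fixed point.
Sat(E[req U (req & ~wait)]) = {4}
A[req U E[req U (req & ~wait)]]: least fixpoint, start Z0 = Sat(E[req U (req & ~wait)]) = {4}, add states in Sat(req) with every successor in Z. Already a fixed point.
Sat(A[req U E[req U (req & ~wait)]]) = {4}
|Sat(A[req U E[req U (req & ~wait)]])| = |{4}| = 1.

1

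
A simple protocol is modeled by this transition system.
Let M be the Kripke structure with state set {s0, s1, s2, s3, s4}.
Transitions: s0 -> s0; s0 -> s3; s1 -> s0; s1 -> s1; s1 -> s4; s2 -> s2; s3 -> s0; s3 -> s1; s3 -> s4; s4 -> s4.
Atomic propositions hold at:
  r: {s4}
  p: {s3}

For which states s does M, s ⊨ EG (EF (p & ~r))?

Sat(~r) = {s0, s1, s2, s3}
Sat(p & ~r) = {s3}
EF (p & ~r): least fixpoint, start Z0 = {s3}, add states with some successor in Z. Z1 = {s0, s3}; Z2 = {s0, s1, s3}; fixed.
Sat(EF (p & ~r)) = {s0, s1, s3}
EG (EF (p & ~r)): greatest fixpoint, start Z0 = {s0, s1, s3}, keep only states in Sat with some successor in Z. Already a fixed point.
Sat(EG (EF (p & ~r))) = {s0, s1, s3}

{s0, s1, s3}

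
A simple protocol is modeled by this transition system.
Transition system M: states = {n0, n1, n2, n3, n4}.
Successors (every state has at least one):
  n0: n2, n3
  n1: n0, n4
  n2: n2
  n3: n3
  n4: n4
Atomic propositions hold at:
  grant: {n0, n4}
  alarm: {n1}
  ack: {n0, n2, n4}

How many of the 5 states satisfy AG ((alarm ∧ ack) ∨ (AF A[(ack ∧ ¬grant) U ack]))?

Sat(alarm ∧ ack) = ∅
Sat(¬grant) = {n1, n2, n3}
Sat(ack ∧ ¬grant) = {n2}
A[(ack ∧ ¬grant) U ack]: least fixpoint, start Z0 = Sat(ack) = {n0, n2, n4}, add states in Sat(ack ∧ ¬grant) with every successor in Z. Already a fixed point.
Sat(A[(ack ∧ ¬grant) U ack]) = {n0, n2, n4}
AF A[(ack ∧ ¬grant) U ack]: least fixpoint, start Z0 = {n0, n2, n4}, add states with every successor in Z. Z1 = {n0, n1, n2, n4}; fixed.
Sat(AF A[(ack ∧ ¬grant) U ack]) = {n0, n1, n2, n4}
Sat((alarm ∧ ack) ∨ (AF A[(ack ∧ ¬grant) U ack])) = {n0, n1, n2, n4}
AG ((alarm ∧ ack) ∨ (AF A[(ack ∧ ¬grant) U ack])): greatest fixpoint, start Z0 = {n0, n1, n2, n4}, keep only states in Sat with every successor in Z. Z1 = {n1, n2, n4}; Z2 = {n2, n4}; fixed.
Sat(AG ((alarm ∧ ack) ∨ (AF A[(ack ∧ ¬grant) U ack]))) = {n2, n4}
|Sat(AG ((alarm ∧ ack) ∨ (AF A[(ack ∧ ¬grant) U ack])))| = |{n2, n4}| = 2.

2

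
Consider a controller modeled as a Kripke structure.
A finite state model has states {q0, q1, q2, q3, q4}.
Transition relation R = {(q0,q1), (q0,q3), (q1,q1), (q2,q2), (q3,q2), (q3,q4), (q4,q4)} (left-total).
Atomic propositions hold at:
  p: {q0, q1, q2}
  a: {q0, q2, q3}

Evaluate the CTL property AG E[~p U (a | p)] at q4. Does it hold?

Sat(~p) = {q3, q4}
Sat(a | p) = {q0, q1, q2, q3}
E[~p U (a | p)]: least fixpoint, start Z0 = Sat((a | p)) = {q0, q1, q2, q3}, add states in Sat(~p) with some successor in Z. Already a fixed point.
Sat(E[~p U (a | p)]) = {q0, q1, q2, q3}
AG E[~p U (a | p)]: greatest fixpoint, start Z0 = {q0, q1, q2, q3}, keep only states in Sat with every successor in Z. Z1 = {q0, q1, q2}; Z2 = {q1, q2}; fixed.
Sat(AG E[~p U (a | p)]) = {q1, q2}
q4 ∉ Sat(AG E[~p U (a | p)]) = {q1, q2}, so the formula does not hold at q4.

No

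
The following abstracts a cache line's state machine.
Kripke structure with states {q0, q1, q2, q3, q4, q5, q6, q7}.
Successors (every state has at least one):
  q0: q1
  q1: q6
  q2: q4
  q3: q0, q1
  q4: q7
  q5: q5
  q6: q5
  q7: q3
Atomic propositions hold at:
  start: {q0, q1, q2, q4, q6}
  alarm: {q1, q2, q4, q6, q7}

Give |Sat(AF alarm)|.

7

AF alarm: least fixpoint, start Z0 = {q1, q2, q4, q6, q7}, add states with every successor in Z. Z1 = {q0, q1, q2, q4, q6, q7}; Z2 = {q0, q1, q2, q3, q4, q6, q7}; fixed.
Sat(AF alarm) = {q0, q1, q2, q3, q4, q6, q7}
|Sat(AF alarm)| = |{q0, q1, q2, q3, q4, q6, q7}| = 7.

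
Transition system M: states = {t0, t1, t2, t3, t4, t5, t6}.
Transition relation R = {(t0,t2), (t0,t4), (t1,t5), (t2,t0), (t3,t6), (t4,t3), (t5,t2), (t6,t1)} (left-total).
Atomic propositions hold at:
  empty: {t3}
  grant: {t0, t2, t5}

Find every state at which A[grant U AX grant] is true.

Sat(AX grant) = {s : every successor in {t0, t2, t5}} = {t1, t2, t5}
A[grant U AX grant]: least fixpoint, start Z0 = Sat(AX grant) = {t1, t2, t5}, add states in Sat(grant) with every successor in Z. Already a fixed point.
Sat(A[grant U AX grant]) = {t1, t2, t5}

{t1, t2, t5}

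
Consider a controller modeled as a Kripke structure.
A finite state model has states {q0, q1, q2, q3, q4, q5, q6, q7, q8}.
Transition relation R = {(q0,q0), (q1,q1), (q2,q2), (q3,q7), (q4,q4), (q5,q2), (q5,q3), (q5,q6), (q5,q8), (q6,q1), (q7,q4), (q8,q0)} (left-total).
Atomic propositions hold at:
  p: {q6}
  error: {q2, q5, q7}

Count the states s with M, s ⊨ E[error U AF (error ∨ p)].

Sat(error ∨ p) = {q2, q5, q6, q7}
AF (error ∨ p): least fixpoint, start Z0 = {q2, q5, q6, q7}, add states with every successor in Z. Z1 = {q2, q3, q5, q6, q7}; fixed.
Sat(AF (error ∨ p)) = {q2, q3, q5, q6, q7}
E[error U AF (error ∨ p)]: least fixpoint, start Z0 = Sat(AF (error ∨ p)) = {q2, q3, q5, q6, q7}, add states in Sat(error) with some successor in Z. Already a fixed point.
Sat(E[error U AF (error ∨ p)]) = {q2, q3, q5, q6, q7}
|Sat(E[error U AF (error ∨ p)])| = |{q2, q3, q5, q6, q7}| = 5.

5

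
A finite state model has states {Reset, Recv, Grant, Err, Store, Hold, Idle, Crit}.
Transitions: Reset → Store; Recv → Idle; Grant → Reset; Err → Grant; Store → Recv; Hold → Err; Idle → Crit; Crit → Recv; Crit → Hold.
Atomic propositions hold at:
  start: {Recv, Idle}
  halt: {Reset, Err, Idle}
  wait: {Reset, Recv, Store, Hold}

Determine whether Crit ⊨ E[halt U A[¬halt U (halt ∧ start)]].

No

Sat(¬halt) = {Recv, Grant, Store, Hold, Crit}
Sat(halt ∧ start) = {Idle}
A[¬halt U (halt ∧ start)]: least fixpoint, start Z0 = Sat((halt ∧ start)) = {Idle}, add states in Sat(¬halt) with every successor in Z. Z1 = {Recv, Idle}; Z2 = {Recv, Store, Idle}; fixed.
Sat(A[¬halt U (halt ∧ start)]) = {Recv, Store, Idle}
E[halt U A[¬halt U (halt ∧ start)]]: least fixpoint, start Z0 = Sat(A[¬halt U (halt ∧ start)]) = {Recv, Store, Idle}, add states in Sat(halt) with some successor in Z. Z1 = {Reset, Recv, Store, Idle}; fixed.
Sat(E[halt U A[¬halt U (halt ∧ start)]]) = {Reset, Recv, Store, Idle}
Crit ∉ Sat(E[halt U A[¬halt U (halt ∧ start)]]) = {Reset, Recv, Store, Idle}, so the formula does not hold at Crit.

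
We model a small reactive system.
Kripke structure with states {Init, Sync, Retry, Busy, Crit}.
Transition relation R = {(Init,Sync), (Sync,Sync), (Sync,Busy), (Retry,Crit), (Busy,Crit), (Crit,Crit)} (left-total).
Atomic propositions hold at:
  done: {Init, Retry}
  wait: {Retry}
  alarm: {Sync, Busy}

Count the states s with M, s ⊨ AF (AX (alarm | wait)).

Sat(alarm | wait) = {Sync, Retry, Busy}
Sat(AX (alarm | wait)) = {s : every successor in {Sync, Retry, Busy}} = {Init, Sync}
AF (AX (alarm | wait)): least fixpoint, start Z0 = {Init, Sync}, add states with every successor in Z. Already a fixed point.
Sat(AF (AX (alarm | wait))) = {Init, Sync}
|Sat(AF (AX (alarm | wait)))| = |{Init, Sync}| = 2.

2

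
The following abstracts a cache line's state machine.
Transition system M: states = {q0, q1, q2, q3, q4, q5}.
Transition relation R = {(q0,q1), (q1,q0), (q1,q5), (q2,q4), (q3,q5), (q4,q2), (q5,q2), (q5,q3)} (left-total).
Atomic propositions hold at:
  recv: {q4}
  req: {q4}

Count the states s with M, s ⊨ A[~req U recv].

2

Sat(~req) = {q0, q1, q2, q3, q5}
A[~req U recv]: least fixpoint, start Z0 = Sat(recv) = {q4}, add states in Sat(~req) with every successor in Z. Z1 = {q2, q4}; fixed.
Sat(A[~req U recv]) = {q2, q4}
|Sat(A[~req U recv])| = |{q2, q4}| = 2.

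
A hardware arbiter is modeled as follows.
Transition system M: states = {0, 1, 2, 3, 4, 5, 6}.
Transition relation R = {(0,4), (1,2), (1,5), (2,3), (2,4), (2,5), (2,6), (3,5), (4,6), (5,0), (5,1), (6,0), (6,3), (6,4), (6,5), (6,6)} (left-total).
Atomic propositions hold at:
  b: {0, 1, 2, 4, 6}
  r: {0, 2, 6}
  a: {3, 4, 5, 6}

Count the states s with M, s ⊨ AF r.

4

AF r: least fixpoint, start Z0 = {0, 2, 6}, add states with every successor in Z. Z1 = {0, 2, 4, 6}; fixed.
Sat(AF r) = {0, 2, 4, 6}
|Sat(AF r)| = |{0, 2, 4, 6}| = 4.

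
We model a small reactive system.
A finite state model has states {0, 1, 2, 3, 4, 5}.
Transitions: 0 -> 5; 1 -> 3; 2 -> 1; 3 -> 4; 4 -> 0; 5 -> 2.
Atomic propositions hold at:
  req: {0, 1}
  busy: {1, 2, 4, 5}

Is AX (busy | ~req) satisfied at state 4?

Sat(~req) = {2, 3, 4, 5}
Sat(busy | ~req) = {1, 2, 3, 4, 5}
Sat(AX (busy | ~req)) = {s : every successor in {1, 2, 3, 4, 5}} = {0, 1, 2, 3, 5}
4 ∉ Sat(AX (busy | ~req)) = {0, 1, 2, 3, 5}, so the formula does not hold at 4.

No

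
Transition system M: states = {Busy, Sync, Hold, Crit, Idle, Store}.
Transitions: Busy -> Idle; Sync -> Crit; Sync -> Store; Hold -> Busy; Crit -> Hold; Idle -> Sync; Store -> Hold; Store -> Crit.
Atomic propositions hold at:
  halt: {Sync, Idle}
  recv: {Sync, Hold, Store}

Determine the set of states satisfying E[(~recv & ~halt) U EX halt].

{Busy, Idle}

Sat(~recv) = {Busy, Crit, Idle}
Sat(~halt) = {Busy, Hold, Crit, Store}
Sat(~recv & ~halt) = {Busy, Crit}
Sat(EX halt) = {s : some successor in {Sync, Idle}} = {Busy, Idle}
E[(~recv & ~halt) U EX halt]: least fixpoint, start Z0 = Sat(EX halt) = {Busy, Idle}, add states in Sat(~recv & ~halt) with some successor in Z. Already a fixed point.
Sat(E[(~recv & ~halt) U EX halt]) = {Busy, Idle}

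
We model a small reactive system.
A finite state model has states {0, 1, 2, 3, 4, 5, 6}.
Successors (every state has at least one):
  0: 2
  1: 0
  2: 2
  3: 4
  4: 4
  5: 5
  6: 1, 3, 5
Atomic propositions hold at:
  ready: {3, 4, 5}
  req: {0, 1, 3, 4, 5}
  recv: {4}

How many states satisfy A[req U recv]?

2

A[req U recv]: least fixpoint, start Z0 = Sat(recv) = {4}, add states in Sat(req) with every successor in Z. Z1 = {3, 4}; fixed.
Sat(A[req U recv]) = {3, 4}
|Sat(A[req U recv])| = |{3, 4}| = 2.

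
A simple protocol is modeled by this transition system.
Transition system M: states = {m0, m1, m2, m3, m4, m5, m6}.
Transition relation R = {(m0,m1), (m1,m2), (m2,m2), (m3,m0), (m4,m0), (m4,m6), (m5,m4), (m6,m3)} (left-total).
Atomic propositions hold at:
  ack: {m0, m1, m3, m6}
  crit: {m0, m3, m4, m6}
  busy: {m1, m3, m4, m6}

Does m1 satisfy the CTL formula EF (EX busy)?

No

Sat(EX busy) = {s : some successor in {m1, m3, m4, m6}} = {m0, m4, m5, m6}
EF (EX busy): least fixpoint, start Z0 = {m0, m4, m5, m6}, add states with some successor in Z. Z1 = {m0, m3, m4, m5, m6}; fixed.
Sat(EF (EX busy)) = {m0, m3, m4, m5, m6}
m1 ∉ Sat(EF (EX busy)) = {m0, m3, m4, m5, m6}, so the formula does not hold at m1.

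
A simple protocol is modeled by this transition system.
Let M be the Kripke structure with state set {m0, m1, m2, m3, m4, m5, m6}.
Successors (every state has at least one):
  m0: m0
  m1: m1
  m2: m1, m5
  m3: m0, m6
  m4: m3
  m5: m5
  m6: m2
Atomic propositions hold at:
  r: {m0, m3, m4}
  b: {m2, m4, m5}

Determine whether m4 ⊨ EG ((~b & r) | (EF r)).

Yes

Sat(~b) = {m0, m1, m3, m6}
Sat(~b & r) = {m0, m3}
EF r: least fixpoint, start Z0 = {m0, m3, m4}, add states with some successor in Z. Already a fixed point.
Sat(EF r) = {m0, m3, m4}
Sat((~b & r) | (EF r)) = {m0, m3, m4}
EG ((~b & r) | (EF r)): greatest fixpoint, start Z0 = {m0, m3, m4}, keep only states in Sat with some successor in Z. Already a fixed point.
Sat(EG ((~b & r) | (EF r))) = {m0, m3, m4}
m4 ∈ Sat(EG ((~b & r) | (EF r))) = {m0, m3, m4}, so the formula holds at m4.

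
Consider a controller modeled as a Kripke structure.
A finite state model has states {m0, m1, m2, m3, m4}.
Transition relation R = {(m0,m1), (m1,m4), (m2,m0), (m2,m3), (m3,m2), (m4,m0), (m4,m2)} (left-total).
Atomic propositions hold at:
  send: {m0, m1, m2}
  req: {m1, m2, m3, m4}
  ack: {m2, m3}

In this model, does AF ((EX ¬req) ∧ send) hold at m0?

Sat(¬req) = {m0}
Sat(EX ¬req) = {s : some successor in {m0}} = {m2, m4}
Sat((EX ¬req) ∧ send) = {m2}
AF ((EX ¬req) ∧ send): least fixpoint, start Z0 = {m2}, add states with every successor in Z. Z1 = {m2, m3}; fixed.
Sat(AF ((EX ¬req) ∧ send)) = {m2, m3}
m0 ∉ Sat(AF ((EX ¬req) ∧ send)) = {m2, m3}, so the formula does not hold at m0.

No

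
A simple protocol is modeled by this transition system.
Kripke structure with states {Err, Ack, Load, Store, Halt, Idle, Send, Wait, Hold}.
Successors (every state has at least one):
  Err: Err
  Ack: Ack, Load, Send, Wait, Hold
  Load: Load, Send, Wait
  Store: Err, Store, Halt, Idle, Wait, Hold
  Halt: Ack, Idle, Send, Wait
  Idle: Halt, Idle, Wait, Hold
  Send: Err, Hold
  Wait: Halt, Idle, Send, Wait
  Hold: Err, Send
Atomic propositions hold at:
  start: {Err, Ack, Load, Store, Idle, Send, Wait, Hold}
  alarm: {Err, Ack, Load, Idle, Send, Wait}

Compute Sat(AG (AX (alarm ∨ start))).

Sat(alarm ∨ start) = {Err, Ack, Load, Store, Idle, Send, Wait, Hold}
Sat(AX (alarm ∨ start)) = {s : every successor in {Err, Ack, Load, Store, Idle, Send, Wait, Hold}} = {Err, Ack, Load, Halt, Send, Hold}
AG (AX (alarm ∨ start)): greatest fixpoint, start Z0 = {Err, Ack, Load, Halt, Send, Hold}, keep only states in Sat with every successor in Z. Z1 = {Err, Send, Hold}; fixed.
Sat(AG (AX (alarm ∨ start))) = {Err, Send, Hold}

{Err, Send, Hold}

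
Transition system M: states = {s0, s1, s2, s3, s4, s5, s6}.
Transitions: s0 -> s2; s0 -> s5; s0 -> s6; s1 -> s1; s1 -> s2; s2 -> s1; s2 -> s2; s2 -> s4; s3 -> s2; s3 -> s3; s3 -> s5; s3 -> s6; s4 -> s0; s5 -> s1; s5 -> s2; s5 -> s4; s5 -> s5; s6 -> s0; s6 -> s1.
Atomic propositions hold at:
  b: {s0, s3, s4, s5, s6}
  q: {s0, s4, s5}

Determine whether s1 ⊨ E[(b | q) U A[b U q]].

No

Sat(b | q) = {s0, s3, s4, s5, s6}
A[b U q]: least fixpoint, start Z0 = Sat(q) = {s0, s4, s5}, add states in Sat(b) with every successor in Z. Already a fixed point.
Sat(A[b U q]) = {s0, s4, s5}
E[(b | q) U A[b U q]]: least fixpoint, start Z0 = Sat(A[b U q]) = {s0, s4, s5}, add states in Sat(b | q) with some successor in Z. Z1 = {s0, s3, s4, s5, s6}; fixed.
Sat(E[(b | q) U A[b U q]]) = {s0, s3, s4, s5, s6}
s1 ∉ Sat(E[(b | q) U A[b U q]]) = {s0, s3, s4, s5, s6}, so the formula does not hold at s1.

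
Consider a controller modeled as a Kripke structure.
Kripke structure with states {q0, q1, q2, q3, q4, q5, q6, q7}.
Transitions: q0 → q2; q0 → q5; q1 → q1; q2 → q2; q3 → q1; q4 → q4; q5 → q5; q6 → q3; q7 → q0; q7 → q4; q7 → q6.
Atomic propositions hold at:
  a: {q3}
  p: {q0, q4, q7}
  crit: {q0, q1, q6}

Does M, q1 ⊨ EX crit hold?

Sat(EX crit) = {s : some successor in {q0, q1, q6}} = {q1, q3, q7}
q1 ∈ Sat(EX crit) = {q1, q3, q7}, so the formula holds at q1.

Yes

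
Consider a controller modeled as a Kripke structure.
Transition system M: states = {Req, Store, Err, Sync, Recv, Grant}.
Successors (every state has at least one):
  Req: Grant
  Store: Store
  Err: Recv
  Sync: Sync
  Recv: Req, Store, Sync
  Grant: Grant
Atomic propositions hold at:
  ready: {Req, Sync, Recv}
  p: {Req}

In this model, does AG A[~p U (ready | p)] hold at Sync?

Yes

Sat(~p) = {Store, Err, Sync, Recv, Grant}
Sat(ready | p) = {Req, Sync, Recv}
A[~p U (ready | p)]: least fixpoint, start Z0 = Sat((ready | p)) = {Req, Sync, Recv}, add states in Sat(~p) with every successor in Z. Z1 = {Req, Err, Sync, Recv}; fixed.
Sat(A[~p U (ready | p)]) = {Req, Err, Sync, Recv}
AG A[~p U (ready | p)]: greatest fixpoint, start Z0 = {Req, Err, Sync, Recv}, keep only states in Sat with every successor in Z. Z1 = {Err, Sync}; Z2 = {Sync}; fixed.
Sat(AG A[~p U (ready | p)]) = {Sync}
Sync ∈ Sat(AG A[~p U (ready | p)]) = {Sync}, so the formula holds at Sync.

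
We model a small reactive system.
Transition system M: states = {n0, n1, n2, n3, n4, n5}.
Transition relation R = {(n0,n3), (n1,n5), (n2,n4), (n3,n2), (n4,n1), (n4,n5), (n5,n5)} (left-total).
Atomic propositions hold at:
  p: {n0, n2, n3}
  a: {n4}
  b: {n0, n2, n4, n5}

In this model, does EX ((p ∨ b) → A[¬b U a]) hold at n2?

Sat(p ∨ b) = {n0, n2, n3, n4, n5}
Sat(¬b) = {n1, n3}
A[¬b U a]: least fixpoint, start Z0 = Sat(a) = {n4}, add states in Sat(¬b) with every successor in Z. Already a fixed point.
Sat(A[¬b U a]) = {n4}
Sat((p ∨ b) → A[¬b U a]) = {n1, n4}
Sat(EX ((p ∨ b) → A[¬b U a])) = {s : some successor in {n1, n4}} = {n2, n4}
n2 ∈ Sat(EX ((p ∨ b) → A[¬b U a])) = {n2, n4}, so the formula holds at n2.

Yes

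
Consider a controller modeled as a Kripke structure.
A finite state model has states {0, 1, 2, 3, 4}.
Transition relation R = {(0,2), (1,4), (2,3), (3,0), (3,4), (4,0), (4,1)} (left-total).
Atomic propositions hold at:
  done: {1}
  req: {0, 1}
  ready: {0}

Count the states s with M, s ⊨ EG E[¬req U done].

Sat(¬req) = {2, 3, 4}
E[¬req U done]: least fixpoint, start Z0 = Sat(done) = {1}, add states in Sat(¬req) with some successor in Z. Z1 = {1, 4}; Z2 = {1, 3, 4}; Z3 = {1, 2, 3, 4}; fixed.
Sat(E[¬req U done]) = {1, 2, 3, 4}
EG E[¬req U done]: greatest fixpoint, start Z0 = {1, 2, 3, 4}, keep only states in Sat with some successor in Z. Already a fixed point.
Sat(EG E[¬req U done]) = {1, 2, 3, 4}
|Sat(EG E[¬req U done])| = |{1, 2, 3, 4}| = 4.

4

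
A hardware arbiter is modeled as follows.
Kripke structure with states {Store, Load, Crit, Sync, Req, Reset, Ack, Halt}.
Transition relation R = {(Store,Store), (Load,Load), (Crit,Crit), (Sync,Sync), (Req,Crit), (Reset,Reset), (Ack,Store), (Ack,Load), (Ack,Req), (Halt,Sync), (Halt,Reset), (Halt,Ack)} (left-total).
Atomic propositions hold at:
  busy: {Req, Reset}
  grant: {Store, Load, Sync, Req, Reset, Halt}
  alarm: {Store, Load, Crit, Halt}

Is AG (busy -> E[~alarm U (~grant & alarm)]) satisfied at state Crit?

Sat(~alarm) = {Sync, Req, Reset, Ack}
Sat(~grant) = {Crit, Ack}
Sat(~grant & alarm) = {Crit}
E[~alarm U (~grant & alarm)]: least fixpoint, start Z0 = Sat((~grant & alarm)) = {Crit}, add states in Sat(~alarm) with some successor in Z. Z1 = {Crit, Req}; Z2 = {Crit, Req, Ack}; fixed.
Sat(E[~alarm U (~grant & alarm)]) = {Crit, Req, Ack}
Sat(busy -> E[~alarm U (~grant & alarm)]) = {Store, Load, Crit, Sync, Req, Ack, Halt}
AG (busy -> E[~alarm U (~grant & alarm)]): greatest fixpoint, start Z0 = {Store, Load, Crit, Sync, Req, Ack, Halt}, keep only states in Sat with every successor in Z. Z1 = {Store, Load, Crit, Sync, Req, Ack}; fixed.
Sat(AG (busy -> E[~alarm U (~grant & alarm)])) = {Store, Load, Crit, Sync, Req, Ack}
Crit ∈ Sat(AG (busy -> E[~alarm U (~grant & alarm)])) = {Store, Load, Crit, Sync, Req, Ack}, so the formula holds at Crit.

Yes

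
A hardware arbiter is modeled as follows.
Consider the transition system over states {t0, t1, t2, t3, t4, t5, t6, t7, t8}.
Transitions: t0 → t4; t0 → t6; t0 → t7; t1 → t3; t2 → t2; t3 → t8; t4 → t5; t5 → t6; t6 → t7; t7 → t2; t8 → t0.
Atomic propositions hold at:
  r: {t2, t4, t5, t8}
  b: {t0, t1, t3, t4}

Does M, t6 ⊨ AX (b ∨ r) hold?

Sat(b ∨ r) = {t0, t1, t2, t3, t4, t5, t8}
Sat(AX (b ∨ r)) = {s : every successor in {t0, t1, t2, t3, t4, t5, t8}} = {t1, t2, t3, t4, t7, t8}
t6 ∉ Sat(AX (b ∨ r)) = {t1, t2, t3, t4, t7, t8}, so the formula does not hold at t6.

No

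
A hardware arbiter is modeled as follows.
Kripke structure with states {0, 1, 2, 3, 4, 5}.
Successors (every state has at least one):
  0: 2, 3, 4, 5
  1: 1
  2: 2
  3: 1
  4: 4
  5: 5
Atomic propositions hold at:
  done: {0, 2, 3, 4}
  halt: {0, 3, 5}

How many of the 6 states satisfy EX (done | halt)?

4

Sat(done | halt) = {0, 2, 3, 4, 5}
Sat(EX (done | halt)) = {s : some successor in {0, 2, 3, 4, 5}} = {0, 2, 4, 5}
|Sat(EX (done | halt))| = |{0, 2, 4, 5}| = 4.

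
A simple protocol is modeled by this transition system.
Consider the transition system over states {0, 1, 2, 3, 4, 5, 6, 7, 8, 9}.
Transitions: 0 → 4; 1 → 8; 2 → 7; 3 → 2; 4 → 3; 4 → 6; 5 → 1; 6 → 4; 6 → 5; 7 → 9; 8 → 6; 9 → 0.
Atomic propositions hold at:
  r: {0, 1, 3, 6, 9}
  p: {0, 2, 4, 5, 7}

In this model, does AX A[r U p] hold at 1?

A[r U p]: least fixpoint, start Z0 = Sat(p) = {0, 2, 4, 5, 7}, add states in Sat(r) with every successor in Z. Z1 = {0, 2, 3, 4, 5, 6, 7, 9}; fixed.
Sat(A[r U p]) = {0, 2, 3, 4, 5, 6, 7, 9}
Sat(AX A[r U p]) = {s : every successor in {0, 2, 3, 4, 5, 6, 7, 9}} = {0, 2, 3, 4, 6, 7, 8, 9}
1 ∉ Sat(AX A[r U p]) = {0, 2, 3, 4, 6, 7, 8, 9}, so the formula does not hold at 1.

No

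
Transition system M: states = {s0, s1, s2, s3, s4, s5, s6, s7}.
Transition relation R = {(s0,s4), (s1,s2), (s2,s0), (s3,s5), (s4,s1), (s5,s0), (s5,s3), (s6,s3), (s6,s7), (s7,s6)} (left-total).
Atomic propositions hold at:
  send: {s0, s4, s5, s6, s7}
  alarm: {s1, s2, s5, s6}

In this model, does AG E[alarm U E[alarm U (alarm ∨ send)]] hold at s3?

Sat(alarm ∨ send) = {s0, s1, s2, s4, s5, s6, s7}
E[alarm U (alarm ∨ send)]: least fixpoint, start Z0 = Sat((alarm ∨ send)) = {s0, s1, s2, s4, s5, s6, s7}, add states in Sat(alarm) with some successor in Z. Already a fixed point.
Sat(E[alarm U (alarm ∨ send)]) = {s0, s1, s2, s4, s5, s6, s7}
E[alarm U E[alarm U (alarm ∨ send)]]: least fixpoint, start Z0 = Sat(E[alarm U (alarm ∨ send)]) = {s0, s1, s2, s4, s5, s6, s7}, add states in Sat(alarm) with some successor in Z. Already a fixed point.
Sat(E[alarm U E[alarm U (alarm ∨ send)]]) = {s0, s1, s2, s4, s5, s6, s7}
AG E[alarm U E[alarm U (alarm ∨ send)]]: greatest fixpoint, start Z0 = {s0, s1, s2, s4, s5, s6, s7}, keep only states in Sat with every successor in Z. Z1 = {s0, s1, s2, s4, s7}; Z2 = {s0, s1, s2, s4}; fixed.
Sat(AG E[alarm U E[alarm U (alarm ∨ send)]]) = {s0, s1, s2, s4}
s3 ∉ Sat(AG E[alarm U E[alarm U (alarm ∨ send)]]) = {s0, s1, s2, s4}, so the formula does not hold at s3.

No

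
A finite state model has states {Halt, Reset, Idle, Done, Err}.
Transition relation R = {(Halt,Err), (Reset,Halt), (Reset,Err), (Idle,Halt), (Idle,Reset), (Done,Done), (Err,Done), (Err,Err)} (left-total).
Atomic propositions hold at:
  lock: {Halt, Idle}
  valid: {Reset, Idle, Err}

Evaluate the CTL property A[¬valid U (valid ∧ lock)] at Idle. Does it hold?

Sat(¬valid) = {Halt, Done}
Sat(valid ∧ lock) = {Idle}
A[¬valid U (valid ∧ lock)]: least fixpoint, start Z0 = Sat((valid ∧ lock)) = {Idle}, add states in Sat(¬valid) with every successor in Z. Already a fixed point.
Sat(A[¬valid U (valid ∧ lock)]) = {Idle}
Idle ∈ Sat(A[¬valid U (valid ∧ lock)]) = {Idle}, so the formula holds at Idle.

Yes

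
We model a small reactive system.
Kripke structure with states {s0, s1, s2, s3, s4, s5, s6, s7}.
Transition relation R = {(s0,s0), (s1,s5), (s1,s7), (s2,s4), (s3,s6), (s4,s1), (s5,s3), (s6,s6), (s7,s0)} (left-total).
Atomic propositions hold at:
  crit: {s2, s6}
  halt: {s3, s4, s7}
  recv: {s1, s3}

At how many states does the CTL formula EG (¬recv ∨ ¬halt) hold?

6

Sat(¬recv) = {s0, s2, s4, s5, s6, s7}
Sat(¬halt) = {s0, s1, s2, s5, s6}
Sat(¬recv ∨ ¬halt) = {s0, s1, s2, s4, s5, s6, s7}
EG (¬recv ∨ ¬halt): greatest fixpoint, start Z0 = {s0, s1, s2, s4, s5, s6, s7}, keep only states in Sat with some successor in Z. Z1 = {s0, s1, s2, s4, s6, s7}; fixed.
Sat(EG (¬recv ∨ ¬halt)) = {s0, s1, s2, s4, s6, s7}
|Sat(EG (¬recv ∨ ¬halt))| = |{s0, s1, s2, s4, s6, s7}| = 6.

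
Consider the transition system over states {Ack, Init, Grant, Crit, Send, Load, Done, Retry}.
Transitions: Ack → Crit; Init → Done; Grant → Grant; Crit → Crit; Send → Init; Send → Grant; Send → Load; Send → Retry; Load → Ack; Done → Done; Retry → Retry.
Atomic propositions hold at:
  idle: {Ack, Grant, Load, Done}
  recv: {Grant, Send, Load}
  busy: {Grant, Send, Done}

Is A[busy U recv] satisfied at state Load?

A[busy U recv]: least fixpoint, start Z0 = Sat(recv) = {Grant, Send, Load}, add states in Sat(busy) with every successor in Z. Already a fixed point.
Sat(A[busy U recv]) = {Grant, Send, Load}
Load ∈ Sat(A[busy U recv]) = {Grant, Send, Load}, so the formula holds at Load.

Yes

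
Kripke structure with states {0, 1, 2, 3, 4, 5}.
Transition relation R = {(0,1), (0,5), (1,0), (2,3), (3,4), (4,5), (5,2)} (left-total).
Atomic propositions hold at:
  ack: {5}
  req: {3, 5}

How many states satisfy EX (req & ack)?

2

Sat(req & ack) = {5}
Sat(EX (req & ack)) = {s : some successor in {5}} = {0, 4}
|Sat(EX (req & ack))| = |{0, 4}| = 2.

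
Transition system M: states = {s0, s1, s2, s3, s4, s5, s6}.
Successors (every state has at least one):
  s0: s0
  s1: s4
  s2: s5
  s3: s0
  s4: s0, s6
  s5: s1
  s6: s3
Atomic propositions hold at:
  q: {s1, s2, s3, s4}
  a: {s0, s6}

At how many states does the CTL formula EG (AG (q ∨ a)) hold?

Sat(q ∨ a) = {s0, s1, s2, s3, s4, s6}
AG (q ∨ a): greatest fixpoint, start Z0 = {s0, s1, s2, s3, s4, s6}, keep only states in Sat with every successor in Z. Z1 = {s0, s1, s3, s4, s6}; fixed.
Sat(AG (q ∨ a)) = {s0, s1, s3, s4, s6}
EG (AG (q ∨ a)): greatest fixpoint, start Z0 = {s0, s1, s3, s4, s6}, keep only states in Sat with some successor in Z. Already a fixed point.
Sat(EG (AG (q ∨ a))) = {s0, s1, s3, s4, s6}
|Sat(EG (AG (q ∨ a)))| = |{s0, s1, s3, s4, s6}| = 5.

5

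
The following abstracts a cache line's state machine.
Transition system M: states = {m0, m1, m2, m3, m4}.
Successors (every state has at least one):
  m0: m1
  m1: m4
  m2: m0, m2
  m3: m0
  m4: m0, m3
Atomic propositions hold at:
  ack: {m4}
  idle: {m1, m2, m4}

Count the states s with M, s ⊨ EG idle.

EG idle: greatest fixpoint, start Z0 = {m1, m2, m4}, keep only states in Sat with some successor in Z. Z1 = {m1, m2}; Z2 = {m2}; fixed.
Sat(EG idle) = {m2}
|Sat(EG idle)| = |{m2}| = 1.

1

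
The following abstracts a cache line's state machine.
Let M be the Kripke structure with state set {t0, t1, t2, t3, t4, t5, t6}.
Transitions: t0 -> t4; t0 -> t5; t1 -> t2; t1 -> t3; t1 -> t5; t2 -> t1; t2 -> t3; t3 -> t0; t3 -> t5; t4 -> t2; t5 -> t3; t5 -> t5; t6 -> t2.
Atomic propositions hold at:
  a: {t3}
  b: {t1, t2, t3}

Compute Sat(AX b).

{t2, t4, t6}

Sat(AX b) = {s : every successor in {t1, t2, t3}} = {t2, t4, t6}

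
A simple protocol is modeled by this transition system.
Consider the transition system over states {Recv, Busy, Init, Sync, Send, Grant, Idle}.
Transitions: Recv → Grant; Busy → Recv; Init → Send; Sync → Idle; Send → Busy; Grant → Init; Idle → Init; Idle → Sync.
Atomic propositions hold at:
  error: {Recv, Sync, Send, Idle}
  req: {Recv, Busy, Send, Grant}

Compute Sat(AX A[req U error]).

A[req U error]: least fixpoint, start Z0 = Sat(error) = {Recv, Sync, Send, Idle}, add states in Sat(req) with every successor in Z. Z1 = {Recv, Busy, Sync, Send, Idle}; fixed.
Sat(A[req U error]) = {Recv, Busy, Sync, Send, Idle}
Sat(AX A[req U error]) = {s : every successor in {Recv, Busy, Sync, Send, Idle}} = {Busy, Init, Sync, Send}

{Busy, Init, Sync, Send}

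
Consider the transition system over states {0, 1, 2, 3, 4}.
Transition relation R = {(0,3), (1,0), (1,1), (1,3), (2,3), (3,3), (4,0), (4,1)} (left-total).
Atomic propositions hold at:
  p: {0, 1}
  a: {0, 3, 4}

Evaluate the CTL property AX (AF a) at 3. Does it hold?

AF a: least fixpoint, start Z0 = {0, 3, 4}, add states with every successor in Z. Z1 = {0, 2, 3, 4}; fixed.
Sat(AF a) = {0, 2, 3, 4}
Sat(AX (AF a)) = {s : every successor in {0, 2, 3, 4}} = {0, 2, 3}
3 ∈ Sat(AX (AF a)) = {0, 2, 3}, so the formula holds at 3.

Yes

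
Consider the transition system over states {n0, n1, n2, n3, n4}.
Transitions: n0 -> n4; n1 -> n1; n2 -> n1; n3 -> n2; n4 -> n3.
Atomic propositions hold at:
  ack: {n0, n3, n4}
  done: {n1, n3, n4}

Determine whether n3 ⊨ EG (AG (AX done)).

Sat(AX done) = {s : every successor in {n1, n3, n4}} = {n0, n1, n2, n4}
AG (AX done): greatest fixpoint, start Z0 = {n0, n1, n2, n4}, keep only states in Sat with every successor in Z. Z1 = {n0, n1, n2}; Z2 = {n1, n2}; fixed.
Sat(AG (AX done)) = {n1, n2}
EG (AG (AX done)): greatest fixpoint, start Z0 = {n1, n2}, keep only states in Sat with some successor in Z. Already a fixed point.
Sat(EG (AG (AX done))) = {n1, n2}
n3 ∉ Sat(EG (AG (AX done))) = {n1, n2}, so the formula does not hold at n3.

No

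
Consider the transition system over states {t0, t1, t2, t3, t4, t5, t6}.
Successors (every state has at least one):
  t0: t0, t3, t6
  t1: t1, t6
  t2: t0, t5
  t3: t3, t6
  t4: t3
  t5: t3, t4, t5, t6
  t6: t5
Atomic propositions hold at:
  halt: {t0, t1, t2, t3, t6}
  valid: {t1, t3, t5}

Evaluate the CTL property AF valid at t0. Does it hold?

No

AF valid: least fixpoint, start Z0 = {t1, t3, t5}, add states with every successor in Z. Z1 = {t1, t3, t4, t5, t6}; fixed.
Sat(AF valid) = {t1, t3, t4, t5, t6}
t0 ∉ Sat(AF valid) = {t1, t3, t4, t5, t6}, so the formula does not hold at t0.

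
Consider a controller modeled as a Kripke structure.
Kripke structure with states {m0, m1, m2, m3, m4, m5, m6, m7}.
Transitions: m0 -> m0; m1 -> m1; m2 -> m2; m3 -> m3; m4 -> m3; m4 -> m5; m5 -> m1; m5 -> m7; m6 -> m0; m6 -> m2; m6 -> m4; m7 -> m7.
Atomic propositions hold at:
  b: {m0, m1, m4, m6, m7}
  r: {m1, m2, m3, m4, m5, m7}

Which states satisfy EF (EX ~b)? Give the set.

{m2, m3, m4, m6}

Sat(~b) = {m2, m3, m5}
Sat(EX ~b) = {s : some successor in {m2, m3, m5}} = {m2, m3, m4, m6}
EF (EX ~b): least fixpoint, start Z0 = {m2, m3, m4, m6}, add states with some successor in Z. Already a fixed point.
Sat(EF (EX ~b)) = {m2, m3, m4, m6}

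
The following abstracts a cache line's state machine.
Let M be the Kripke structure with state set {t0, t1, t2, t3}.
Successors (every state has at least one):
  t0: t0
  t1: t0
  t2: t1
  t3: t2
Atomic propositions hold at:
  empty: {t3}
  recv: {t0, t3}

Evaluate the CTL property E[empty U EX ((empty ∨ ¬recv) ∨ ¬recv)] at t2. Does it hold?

Yes

Sat(¬recv) = {t1, t2}
Sat(empty ∨ ¬recv) = {t1, t2, t3}
Sat((empty ∨ ¬recv) ∨ ¬recv) = {t1, t2, t3}
Sat(EX ((empty ∨ ¬recv) ∨ ¬recv)) = {s : some successor in {t1, t2, t3}} = {t2, t3}
E[empty U EX ((empty ∨ ¬recv) ∨ ¬recv)]: least fixpoint, start Z0 = Sat(EX ((empty ∨ ¬recv) ∨ ¬recv)) = {t2, t3}, add states in Sat(empty) with some successor in Z. Already a fixed point.
Sat(E[empty U EX ((empty ∨ ¬recv) ∨ ¬recv)]) = {t2, t3}
t2 ∈ Sat(E[empty U EX ((empty ∨ ¬recv) ∨ ¬recv)]) = {t2, t3}, so the formula holds at t2.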